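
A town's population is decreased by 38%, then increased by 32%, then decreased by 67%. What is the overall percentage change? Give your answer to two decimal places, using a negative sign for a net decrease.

-72.99%

The combined multiplier is 0.62 × 1.32 × 0.33 = 0.270072.
That corresponds to a decrease of 72.99%.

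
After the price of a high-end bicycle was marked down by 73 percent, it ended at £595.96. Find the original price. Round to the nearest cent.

£2207.26

The overall multiplier applied was 0.27.
So the original price was £595.96 ÷ 0.27 ≈ £2207.26.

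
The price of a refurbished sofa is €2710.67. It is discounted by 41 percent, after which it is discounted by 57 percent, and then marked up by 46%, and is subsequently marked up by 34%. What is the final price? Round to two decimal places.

Apply the 41% decrease: €2710.67 × 0.59 = €1599.2953.
57% decrease: €1599.2953 × 0.43 = €687.696979.
Apply the 46% increase: €687.696979 × 1.46 = €1004.03758934.
After the 34% increase: €1004.03758934 × 1.34 = €1345.4103697156 ≈ €1345.41.

€1345.41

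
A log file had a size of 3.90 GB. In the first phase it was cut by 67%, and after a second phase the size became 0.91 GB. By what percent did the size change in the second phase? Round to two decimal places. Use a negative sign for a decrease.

After the first phase: 3.90 × 0.33 = 1.287.
Second-phase multiplier: 0.91 ÷ 1.287 ≈ 0.707071.
That is a change of -29.29%.

-29.29%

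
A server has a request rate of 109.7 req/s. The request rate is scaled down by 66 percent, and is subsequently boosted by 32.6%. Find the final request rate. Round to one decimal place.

Each change multiplies by a factor: 0.34 × 1.326 = 0.45084.
109.7 × 0.45084 = 49.457148 ≈ 49.5.

49.5 req/s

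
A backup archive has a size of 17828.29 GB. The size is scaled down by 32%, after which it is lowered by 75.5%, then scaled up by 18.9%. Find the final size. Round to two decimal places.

Apply the 32% decrease: 17828.29 × 0.68 = 12123.2372.
Apply the 75.5% decrease: 12123.2372 × 0.245 = 2970.193114.
Apply the 18.9% increase: 2970.193114 × 1.189 = 3531.559612546 ≈ 3531.56.

3531.56 GB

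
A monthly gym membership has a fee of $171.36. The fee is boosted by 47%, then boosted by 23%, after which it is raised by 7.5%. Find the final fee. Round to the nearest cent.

Each change multiplies by a factor: 1.47 × 1.23 × 1.075 = 1.9437075.
$171.36 × 1.9437075 = $333.0737172 ≈ $333.07.

$333.07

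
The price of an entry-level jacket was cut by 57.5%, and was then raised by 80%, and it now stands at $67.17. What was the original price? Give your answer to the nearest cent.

$87.80

Undoing the 80% increase: $67.17 ÷ 1.8 ≈ $37.316667.
Undoing the 57.5% decrease: $37.316667 ÷ 0.425 ≈ $87.80.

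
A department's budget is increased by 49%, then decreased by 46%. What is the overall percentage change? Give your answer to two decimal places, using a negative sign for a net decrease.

-19.54%

The combined multiplier is 1.49 × 0.54 = 0.8046.
That corresponds to a decrease of 19.54%.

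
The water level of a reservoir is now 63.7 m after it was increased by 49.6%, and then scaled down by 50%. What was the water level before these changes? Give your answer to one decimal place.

The overall multiplier applied was 1.496 × 0.5 = 0.748.
So the original water level was 63.7 ÷ 0.748 ≈ 85.2 m.

85.2 m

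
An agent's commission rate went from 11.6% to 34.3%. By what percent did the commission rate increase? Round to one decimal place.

195.7%

The change is 34.3 − 11.6 = 22.7 percentage points.
Relative to the original 11.6%, that is 22.7 ÷ 11.6 ≈ 195.7%.
So the commission rate rose by 195.7%.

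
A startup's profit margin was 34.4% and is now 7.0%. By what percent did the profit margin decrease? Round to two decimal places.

The change is 7.0 − 34.4 = -27.4 percentage points.
Relative to the original 34.4%, that is -27.4 ÷ 34.4 ≈ -79.65%.
So the profit margin fell by 79.65%.

79.65%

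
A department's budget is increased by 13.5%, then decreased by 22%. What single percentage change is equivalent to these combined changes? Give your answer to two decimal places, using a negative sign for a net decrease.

-11.47%

A 13.5% increase multiplies by 1.135.
Then a 22% decrease: 1.135 × 0.78 = 0.8853.
Overall factor 0.8853, i.e. -11.47%.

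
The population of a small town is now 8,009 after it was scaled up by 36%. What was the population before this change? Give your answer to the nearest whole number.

The overall multiplier applied was 1.36.
So the original population was 8,009 ÷ 1.36 ≈ 5,889.

5,889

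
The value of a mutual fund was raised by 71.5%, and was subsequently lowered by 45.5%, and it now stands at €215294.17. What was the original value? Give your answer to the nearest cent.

€230341.21

The overall multiplier applied was 1.715 × 0.545 = 0.934675.
So the original value was €215294.17 ÷ 0.934675 ≈ €230341.21.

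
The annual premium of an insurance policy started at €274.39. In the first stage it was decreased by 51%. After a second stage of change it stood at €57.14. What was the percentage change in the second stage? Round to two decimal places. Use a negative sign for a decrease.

After the first stage: €274.39 × 0.49 = €134.4511.
Second-stage multiplier: €57.14 ÷ €134.4511 ≈ 0.424987.
That is a change of -57.50%.

-57.50%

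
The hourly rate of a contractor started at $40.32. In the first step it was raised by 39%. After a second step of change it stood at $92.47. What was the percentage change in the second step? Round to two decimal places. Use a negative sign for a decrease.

64.99%

After the first step: $40.32 × 1.39 = $56.0448.
Second-step multiplier: $92.47 ÷ $56.0448 ≈ 1.64993.
That is a change of 64.99%.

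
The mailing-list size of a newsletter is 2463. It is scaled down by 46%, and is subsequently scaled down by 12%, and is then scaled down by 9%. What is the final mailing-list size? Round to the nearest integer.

1065

Each change multiplies by a factor: 0.54 × 0.88 × 0.91 = 0.432432.
2463 × 0.432432 = 1065.080016 ≈ 1065.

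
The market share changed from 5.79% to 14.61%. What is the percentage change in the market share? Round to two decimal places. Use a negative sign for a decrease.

The change is 14.61 − 5.79 = 8.82 percentage points.
Relative to the original 5.79%, that is 8.82 ÷ 5.79 ≈ 152.33%.

152.33%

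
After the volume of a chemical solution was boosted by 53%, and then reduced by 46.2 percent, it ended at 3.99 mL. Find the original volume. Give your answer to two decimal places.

4.85 mL

The overall multiplier applied was 1.53 × 0.538 = 0.82314.
So the original volume was 3.99 ÷ 0.82314 ≈ 4.85 mL.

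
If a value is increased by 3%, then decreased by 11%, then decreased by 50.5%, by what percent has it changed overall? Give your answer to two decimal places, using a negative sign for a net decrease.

The combined multiplier is 1.03 × 0.89 × 0.495 = 0.4537665.
That corresponds to a decrease of 54.62%.

-54.62%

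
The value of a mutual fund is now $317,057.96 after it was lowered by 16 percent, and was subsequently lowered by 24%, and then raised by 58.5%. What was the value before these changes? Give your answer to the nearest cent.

$313,340.49

The overall multiplier applied was 0.84 × 0.76 × 1.585 = 1.011864.
So the original value was $317,057.96 ÷ 1.011864 ≈ $313,340.49.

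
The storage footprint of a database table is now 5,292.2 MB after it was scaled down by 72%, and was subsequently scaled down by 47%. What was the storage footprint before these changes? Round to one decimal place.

35,661.7 MB

The overall multiplier applied was 0.28 × 0.53 = 0.1484.
So the original storage footprint was 5,292.2 ÷ 0.1484 ≈ 35,661.7 MB.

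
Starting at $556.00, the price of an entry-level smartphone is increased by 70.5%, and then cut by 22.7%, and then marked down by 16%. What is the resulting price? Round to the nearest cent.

$615.54

Apply the 70.5% increase: $556.00 × 1.705 = $947.98.
After the 22.7% decrease: $947.98 × 0.773 = $732.78854.
After the 16% decrease: $732.78854 × 0.84 = $615.5423736 ≈ $615.54.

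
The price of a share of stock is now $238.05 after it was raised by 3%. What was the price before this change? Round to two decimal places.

$231.12

The overall multiplier applied was 1.03.
So the original price was $238.05 ÷ 1.03 ≈ $231.12.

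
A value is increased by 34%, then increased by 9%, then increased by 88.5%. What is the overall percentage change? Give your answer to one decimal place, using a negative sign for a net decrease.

A 34% increase multiplies by 1.34.
Then a 9% increase: 1.34 × 1.09 = 1.4606.
Then an 88.5% increase: 1.4606 × 1.885 = 2.753231.
Overall factor 2.753231, i.e. 175.3%.

175.3%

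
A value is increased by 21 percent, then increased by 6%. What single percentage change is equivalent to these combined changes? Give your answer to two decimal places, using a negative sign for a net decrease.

28.26%

A 21% increase multiplies by 1.21.
Then a 6% increase: 1.21 × 1.06 = 1.2826.
Overall factor 1.2826, i.e. 28.26%.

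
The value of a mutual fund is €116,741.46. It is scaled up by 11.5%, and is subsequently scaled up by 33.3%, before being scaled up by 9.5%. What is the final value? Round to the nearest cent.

€189,995.91

11.5% increase: €116,741.46 × 1.115 = €130166.7279.
After the 33.3% increase: €130166.7279 × 1.333 = €173512.2482907.
9.5% increase: €173512.2482907 × 1.095 = €189995.9118783165 ≈ €189,995.91.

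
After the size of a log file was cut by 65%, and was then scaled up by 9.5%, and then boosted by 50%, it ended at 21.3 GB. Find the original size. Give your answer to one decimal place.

Undoing the 50% increase: 21.3 ÷ 1.5 = 14.2.
Undoing the 9.5% increase: 14.2 ÷ 1.095 ≈ 12.968037.
Undoing the 65% decrease: 12.968037 ÷ 0.35 ≈ 37.1 GB.

37.1 GB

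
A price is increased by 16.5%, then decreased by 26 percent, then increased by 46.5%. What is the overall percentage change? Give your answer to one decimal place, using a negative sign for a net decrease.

A 16.5% increase multiplies by 1.165.
Then a 26% decrease: 1.165 × 0.74 = 0.8621.
Then a 46.5% increase: 0.8621 × 1.465 = 1.2629765.
Overall factor 1.2629765, i.e. 26.3%.

26.3%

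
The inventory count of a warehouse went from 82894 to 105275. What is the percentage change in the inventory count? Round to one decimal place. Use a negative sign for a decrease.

Change: 105275 − 82894 = 22381.
Relative to the original: 22381 ÷ 82894 ≈ 27.0%.

27.0%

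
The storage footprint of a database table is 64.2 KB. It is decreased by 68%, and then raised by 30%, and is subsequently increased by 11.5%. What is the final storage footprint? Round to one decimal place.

29.8 KB

Each change multiplies by a factor: 0.32 × 1.3 × 1.115 = 0.46384.
64.2 × 0.46384 = 29.778528 ≈ 29.8.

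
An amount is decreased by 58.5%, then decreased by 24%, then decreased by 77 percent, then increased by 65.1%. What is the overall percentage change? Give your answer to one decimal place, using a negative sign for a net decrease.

-88.0%

The combined multiplier is 0.415 × 0.76 × 0.23 × 1.651 = 0.119766842.
That corresponds to a decrease of 88.0%.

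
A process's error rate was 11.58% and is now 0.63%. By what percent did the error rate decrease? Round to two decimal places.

The change is 0.63 − 11.58 = -10.95 percentage points.
Relative to the original 11.58%, that is -10.95 ÷ 11.58 ≈ -94.56%.
So the error rate fell by 94.56%.

94.56%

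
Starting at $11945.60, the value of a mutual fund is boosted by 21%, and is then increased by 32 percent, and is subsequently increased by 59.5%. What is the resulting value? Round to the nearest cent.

$30431.82

21% increase: $11945.60 × 1.21 = $14454.176.
32% increase: $14454.176 × 1.32 = $19079.51232.
59.5% increase: $19079.51232 × 1.595 = $30431.8221504 ≈ $30431.82.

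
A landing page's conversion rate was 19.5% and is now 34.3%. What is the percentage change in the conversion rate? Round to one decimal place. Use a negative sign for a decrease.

75.9%

The change is 34.3 − 19.5 = 14.8 percentage points.
Relative to the original 19.5%, that is 14.8 ÷ 19.5 ≈ 75.9%.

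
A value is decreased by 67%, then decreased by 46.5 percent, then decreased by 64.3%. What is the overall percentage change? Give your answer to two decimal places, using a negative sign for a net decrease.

-93.70%

The combined multiplier is 0.33 × 0.535 × 0.357 = 0.06302835.
That corresponds to a decrease of 93.70%.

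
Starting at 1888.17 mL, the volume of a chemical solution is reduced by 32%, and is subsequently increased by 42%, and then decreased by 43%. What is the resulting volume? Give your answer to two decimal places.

1039.23 mL

32% decrease: 1888.17 × 0.68 = 1283.9556.
Apply the 42% increase: 1283.9556 × 1.42 = 1823.216952.
43% decrease: 1823.216952 × 0.57 = 1039.23366264 ≈ 1039.23.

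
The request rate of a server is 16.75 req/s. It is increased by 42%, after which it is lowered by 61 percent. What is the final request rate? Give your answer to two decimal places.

Each change multiplies by a factor: 1.42 × 0.39 = 0.5538.
16.75 × 0.5538 = 9.27615 ≈ 9.28.

9.28 req/s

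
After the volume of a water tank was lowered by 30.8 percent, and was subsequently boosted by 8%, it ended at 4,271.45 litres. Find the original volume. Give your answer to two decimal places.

5,715.38 litres

The overall multiplier applied was 0.692 × 1.08 = 0.74736.
So the original volume was 4,271.45 ÷ 0.74736 ≈ 5,715.38 litres.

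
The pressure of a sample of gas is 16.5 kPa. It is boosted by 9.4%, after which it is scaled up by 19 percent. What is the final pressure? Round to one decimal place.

Each change multiplies by a factor: 1.094 × 1.19 = 1.30186.
16.5 × 1.30186 = 21.48069 ≈ 21.5.

21.5 kPa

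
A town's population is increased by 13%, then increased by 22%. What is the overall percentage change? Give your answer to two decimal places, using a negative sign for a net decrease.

37.86%

The combined multiplier is 1.13 × 1.22 = 1.3786.
That corresponds to an increase of 37.86%.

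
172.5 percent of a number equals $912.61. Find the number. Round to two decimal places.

$529.05

$912.61 ÷ 1.725 ≈ $529.05.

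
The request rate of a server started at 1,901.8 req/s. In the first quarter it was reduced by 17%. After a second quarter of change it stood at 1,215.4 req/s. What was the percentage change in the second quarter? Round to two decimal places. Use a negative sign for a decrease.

-23.00%

After the first quarter: 1,901.8 × 0.83 = 1578.494.
Second-quarter multiplier: 1,215.4 ÷ 1578.494 ≈ 0.769974.
That is a change of -23.00%.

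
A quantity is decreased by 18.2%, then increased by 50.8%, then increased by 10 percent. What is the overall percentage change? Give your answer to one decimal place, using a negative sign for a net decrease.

An 18.2% decrease multiplies by 0.818.
Then a 50.8% increase: 0.818 × 1.508 = 1.233544.
Then a 10% increase: 1.233544 × 1.1 = 1.3568984.
Overall factor 1.3568984, i.e. 35.7%.

35.7%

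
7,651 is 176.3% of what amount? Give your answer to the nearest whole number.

4,340

7,651 ÷ 1.763 ≈ 4,340.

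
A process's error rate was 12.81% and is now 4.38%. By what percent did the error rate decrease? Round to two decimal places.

The change is 4.38 − 12.81 = -8.43 percentage points.
Relative to the original 12.81%, that is -8.43 ÷ 12.81 ≈ -65.81%.
So the error rate fell by 65.81%.

65.81%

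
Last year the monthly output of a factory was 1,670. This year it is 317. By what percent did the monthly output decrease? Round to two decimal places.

81.02%

Change: 317 − 1,670 = -1,353.
Relative to the original: -1,353 ÷ 1,670 ≈ -81.02%.
So the monthly output decreased by 81.02%.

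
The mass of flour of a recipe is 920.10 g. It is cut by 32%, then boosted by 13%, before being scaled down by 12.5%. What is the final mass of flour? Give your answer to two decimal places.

618.63 g

Each change multiplies by a factor: 0.68 × 1.13 × 0.875 = 0.67235.
920.10 × 0.67235 = 618.629235 ≈ 618.63.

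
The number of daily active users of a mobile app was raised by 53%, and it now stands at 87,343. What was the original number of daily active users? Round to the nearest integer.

The overall multiplier applied was 1.53.
So the original number of daily active users was 87,343 ÷ 1.53 ≈ 57,087.

57,087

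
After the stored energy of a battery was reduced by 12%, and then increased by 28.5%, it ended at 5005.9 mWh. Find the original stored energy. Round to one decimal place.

Undoing the 28.5% increase: 5005.9 ÷ 1.285 ≈ 3895.642023.
Undoing the 12% decrease: 3895.642023 ÷ 0.88 ≈ 4426.9 mWh.

4426.9 mWh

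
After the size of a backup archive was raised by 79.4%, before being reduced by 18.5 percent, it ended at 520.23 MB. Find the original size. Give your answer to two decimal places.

355.81 MB

Undoing the 18.5% decrease: 520.23 ÷ 0.815 ≈ 638.319018.
Undoing the 79.4% increase: 638.319018 ÷ 1.794 ≈ 355.81 MB.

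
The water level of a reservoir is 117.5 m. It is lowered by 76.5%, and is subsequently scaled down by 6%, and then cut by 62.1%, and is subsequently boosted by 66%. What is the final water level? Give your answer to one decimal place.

16.3 m

After the 76.5% decrease: 117.5 × 0.235 = 27.6125.
After the 6% decrease: 27.6125 × 0.94 = 25.95575.
After the 62.1% decrease: 25.95575 × 0.379 = 9.83722925.
Apply the 66% increase: 9.83722925 × 1.66 = 16.329800555 ≈ 16.3.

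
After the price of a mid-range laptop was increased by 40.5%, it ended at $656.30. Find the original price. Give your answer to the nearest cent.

$467.12

The overall multiplier applied was 1.405.
So the original price was $656.30 ÷ 1.405 ≈ $467.12.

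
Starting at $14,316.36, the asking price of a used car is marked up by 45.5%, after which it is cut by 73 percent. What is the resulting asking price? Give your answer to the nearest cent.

$5,624.18

Apply the 45.5% increase: $14,316.36 × 1.455 = $20830.3038.
Apply the 73% decrease: $20830.3038 × 0.27 = $5624.182026 ≈ $5,624.18.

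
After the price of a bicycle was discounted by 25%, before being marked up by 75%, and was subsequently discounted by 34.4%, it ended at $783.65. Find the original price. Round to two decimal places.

$910.16

The overall multiplier applied was 0.75 × 1.75 × 0.656 = 0.861.
So the original price was $783.65 ÷ 0.861 ≈ $910.16.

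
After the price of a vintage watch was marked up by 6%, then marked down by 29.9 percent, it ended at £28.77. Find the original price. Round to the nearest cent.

£38.72

The overall multiplier applied was 1.06 × 0.701 = 0.74306.
So the original price was £28.77 ÷ 0.74306 ≈ £38.72.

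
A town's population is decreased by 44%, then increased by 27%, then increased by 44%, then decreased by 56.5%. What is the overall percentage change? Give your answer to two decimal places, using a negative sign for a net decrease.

-55.45%

The combined multiplier is 0.56 × 1.27 × 1.44 × 0.435 = 0.44549568.
That corresponds to a decrease of 55.45%.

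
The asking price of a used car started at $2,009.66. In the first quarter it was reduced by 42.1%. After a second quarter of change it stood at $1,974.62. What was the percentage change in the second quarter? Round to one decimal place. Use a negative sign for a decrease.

69.7%

After the first quarter: $2,009.66 × 0.579 = $1163.59314.
Second-quarter multiplier: $1,974.62 ÷ $1163.59314 ≈ 1.697.
That is a change of 69.7%.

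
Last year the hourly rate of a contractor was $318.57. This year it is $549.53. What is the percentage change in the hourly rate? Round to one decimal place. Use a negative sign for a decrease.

Change: $549.53 − $318.57 = $230.96.
Relative to the original: $230.96 ÷ $318.57 ≈ 72.5%.

72.5%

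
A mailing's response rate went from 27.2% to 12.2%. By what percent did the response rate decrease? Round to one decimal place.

The change is 12.2 − 27.2 = -15.0 percentage points.
Relative to the original 27.2%, that is -15.0 ÷ 27.2 ≈ -55.1%.
So the response rate fell by 55.1%.

55.1%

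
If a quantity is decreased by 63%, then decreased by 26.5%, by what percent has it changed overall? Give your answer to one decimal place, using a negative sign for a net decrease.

A 63% decrease multiplies by 0.37.
Then a 26.5% decrease: 0.37 × 0.735 = 0.27195.
Overall factor 0.27195, i.e. -72.8%.

-72.8%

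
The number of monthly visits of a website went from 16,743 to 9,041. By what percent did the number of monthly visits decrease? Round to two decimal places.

46.00%

Change: 9,041 − 16,743 = -7,702.
Relative to the original: -7,702 ÷ 16,743 ≈ -46.00%.
So the number of monthly visits decreased by 46.00%.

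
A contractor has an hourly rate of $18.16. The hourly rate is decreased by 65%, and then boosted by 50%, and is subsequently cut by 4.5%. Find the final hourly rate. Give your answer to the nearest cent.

$9.10

Each change multiplies by a factor: 0.35 × 1.5 × 0.955 = 0.501375.
$18.16 × 0.501375 = $9.10497 ≈ $9.10.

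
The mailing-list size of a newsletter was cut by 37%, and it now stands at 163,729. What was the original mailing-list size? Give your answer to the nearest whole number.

259,887

The overall multiplier applied was 0.63.
So the original mailing-list size was 163,729 ÷ 0.63 ≈ 259,887.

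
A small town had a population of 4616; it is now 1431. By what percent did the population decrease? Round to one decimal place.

Change: 1431 − 4616 = -3185.
Relative to the original: -3185 ÷ 4616 ≈ -69.0%.
So the population decreased by 69.0%.

69.0%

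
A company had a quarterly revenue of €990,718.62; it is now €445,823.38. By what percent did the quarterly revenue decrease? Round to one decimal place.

55.0%

Change: €445,823.38 − €990,718.62 = -€544,895.24.
Relative to the original: -€544,895.24 ÷ €990,718.62 ≈ -55.0%.
So the quarterly revenue decreased by 55.0%.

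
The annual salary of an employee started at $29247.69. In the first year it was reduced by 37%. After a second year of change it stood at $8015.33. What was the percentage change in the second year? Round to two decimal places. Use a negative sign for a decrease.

-56.50%

After the first year: $29247.69 × 0.63 = $18426.0447.
Second-year multiplier: $8015.33 ÷ $18426.0447 ≈ 0.435.
That is a change of -56.50%.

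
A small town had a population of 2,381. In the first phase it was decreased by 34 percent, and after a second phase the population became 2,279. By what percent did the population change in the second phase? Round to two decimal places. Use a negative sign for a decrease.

45.02%

After the first phase: 2,381 × 0.66 = 1571.46.
Second-phase multiplier: 2,279 ÷ 1571.46 ≈ 1.450244.
That is a change of 45.02%.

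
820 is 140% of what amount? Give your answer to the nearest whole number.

586

820 ÷ 1.4 ≈ 586.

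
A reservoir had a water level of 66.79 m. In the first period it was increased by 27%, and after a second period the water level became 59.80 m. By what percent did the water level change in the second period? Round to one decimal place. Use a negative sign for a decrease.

After the first period: 66.79 × 1.27 = 84.8233.
Second-period multiplier: 59.80 ÷ 84.8233 ≈ 0.70499.
That is a change of -29.5%.

-29.5%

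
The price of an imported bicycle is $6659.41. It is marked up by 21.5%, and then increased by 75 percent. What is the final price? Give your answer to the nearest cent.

$14159.57

21.5% increase: $6659.41 × 1.215 = $8091.18315.
Apply the 75% increase: $8091.18315 × 1.75 = $14159.5705125 ≈ $14159.57.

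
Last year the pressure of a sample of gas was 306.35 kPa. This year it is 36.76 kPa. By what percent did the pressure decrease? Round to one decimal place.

Change: 36.76 − 306.35 = -269.59.
Relative to the original: -269.59 ÷ 306.35 ≈ -88.0%.
So the pressure decreased by 88.0%.

88.0%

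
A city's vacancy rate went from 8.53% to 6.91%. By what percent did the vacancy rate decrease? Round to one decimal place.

The change is 6.91 − 8.53 = -1.62 percentage points.
Relative to the original 8.53%, that is -1.62 ÷ 8.53 ≈ -19.0%.
So the vacancy rate fell by 19.0%.

19.0%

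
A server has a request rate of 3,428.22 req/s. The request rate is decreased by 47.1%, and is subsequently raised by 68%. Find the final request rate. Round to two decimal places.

Each change multiplies by a factor: 0.529 × 1.68 = 0.88872.
3,428.22 × 0.88872 = 3046.7276784 ≈ 3,046.73.

3,046.73 req/s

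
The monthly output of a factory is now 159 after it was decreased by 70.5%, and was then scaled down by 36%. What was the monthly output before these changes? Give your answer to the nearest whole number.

The overall multiplier applied was 0.295 × 0.64 = 0.1888.
So the original monthly output was 159 ÷ 0.1888 ≈ 842.

842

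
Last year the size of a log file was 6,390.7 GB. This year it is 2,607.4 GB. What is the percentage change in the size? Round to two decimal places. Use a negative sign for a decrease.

Change: 2,607.4 − 6,390.7 = -3,783.3.
Relative to the original: -3,783.3 ÷ 6,390.7 ≈ -59.20%.

-59.20%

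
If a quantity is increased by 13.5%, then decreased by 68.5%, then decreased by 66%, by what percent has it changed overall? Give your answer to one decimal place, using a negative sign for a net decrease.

The combined multiplier is 1.135 × 0.315 × 0.34 = 0.1215585.
That corresponds to a decrease of 87.8%.

-87.8%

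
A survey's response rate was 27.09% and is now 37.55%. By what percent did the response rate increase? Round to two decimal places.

38.61%

The change is 37.55 − 27.09 = 10.46 percentage points.
Relative to the original 27.09%, that is 10.46 ÷ 27.09 ≈ 38.61%.
So the response rate rose by 38.61%.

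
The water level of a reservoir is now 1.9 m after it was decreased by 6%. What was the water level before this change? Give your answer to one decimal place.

2.0 m

The overall multiplier applied was 0.94.
So the original water level was 1.9 ÷ 0.94 ≈ 2.0 m.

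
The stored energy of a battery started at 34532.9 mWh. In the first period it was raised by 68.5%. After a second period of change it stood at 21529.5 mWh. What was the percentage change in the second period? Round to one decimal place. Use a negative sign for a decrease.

-63.0%

After the first period: 34532.9 × 1.685 = 58187.9365.
Second-period multiplier: 21529.5 ÷ 58187.9365 ≈ 0.37.
That is a change of -63.0%.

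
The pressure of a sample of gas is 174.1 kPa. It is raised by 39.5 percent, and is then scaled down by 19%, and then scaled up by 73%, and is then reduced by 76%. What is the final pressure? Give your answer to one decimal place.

Each change multiplies by a factor: 1.395 × 0.81 × 1.73 × 0.24 = 0.46915524.
174.1 × 0.46915524 = 81.679927284 ≈ 81.7.

81.7 kPa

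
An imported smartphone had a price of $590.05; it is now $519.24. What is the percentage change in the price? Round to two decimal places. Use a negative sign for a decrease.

-12.00%

Change: $519.24 − $590.05 = -$70.81.
Relative to the original: -$70.81 ÷ $590.05 ≈ -12.00%.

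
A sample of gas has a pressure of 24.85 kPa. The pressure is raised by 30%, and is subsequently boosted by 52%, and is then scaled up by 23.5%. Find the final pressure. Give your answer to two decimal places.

Apply the 30% increase: 24.85 × 1.3 = 32.305.
After the 52% increase: 32.305 × 1.52 = 49.1036.
Apply the 23.5% increase: 49.1036 × 1.235 = 60.642946 ≈ 60.64.

60.64 kPa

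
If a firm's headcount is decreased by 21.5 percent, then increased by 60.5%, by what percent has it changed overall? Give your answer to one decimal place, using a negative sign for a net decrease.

A 21.5% decrease multiplies by 0.785.
Then a 60.5% increase: 0.785 × 1.605 = 1.259925.
Overall factor 1.259925, i.e. 26.0%.

26.0%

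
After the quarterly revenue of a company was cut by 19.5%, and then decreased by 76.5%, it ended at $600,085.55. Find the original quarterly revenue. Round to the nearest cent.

Undoing the 76.5% decrease: $600,085.55 ÷ 0.235 ≈ $2553555.531915.
Undoing the 19.5% decrease: $2553555.531915 ÷ 0.805 ≈ $3,172,118.67.

$3,172,118.67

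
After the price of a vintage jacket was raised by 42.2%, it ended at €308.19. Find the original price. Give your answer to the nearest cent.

The overall multiplier applied was 1.422.
So the original price was €308.19 ÷ 1.422 ≈ €216.73.

€216.73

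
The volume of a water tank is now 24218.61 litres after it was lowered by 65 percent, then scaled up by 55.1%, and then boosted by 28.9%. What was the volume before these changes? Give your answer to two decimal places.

34611.18 litres

The overall multiplier applied was 0.35 × 1.551 × 1.289 = 0.69973365.
So the original volume was 24218.61 ÷ 0.69973365 ≈ 34611.18 litres.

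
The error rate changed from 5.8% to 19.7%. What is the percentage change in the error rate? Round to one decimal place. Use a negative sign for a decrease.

The change is 19.7 − 5.8 = 13.9 percentage points.
Relative to the original 5.8%, that is 13.9 ÷ 5.8 ≈ 239.7%.

239.7%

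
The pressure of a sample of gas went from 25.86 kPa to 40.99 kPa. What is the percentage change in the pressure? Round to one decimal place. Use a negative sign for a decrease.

Change: 40.99 − 25.86 = 15.13.
Relative to the original: 15.13 ÷ 25.86 ≈ 58.5%.

58.5%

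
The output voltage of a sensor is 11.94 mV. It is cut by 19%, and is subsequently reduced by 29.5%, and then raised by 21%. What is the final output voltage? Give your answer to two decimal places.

8.25 mV

Each change multiplies by a factor: 0.81 × 0.705 × 1.21 = 0.6909705.
11.94 × 0.6909705 = 8.25018777 ≈ 8.25.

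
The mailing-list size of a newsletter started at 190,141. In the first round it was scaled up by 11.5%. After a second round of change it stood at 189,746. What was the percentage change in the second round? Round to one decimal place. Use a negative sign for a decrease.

-10.5%

After the first round: 190,141 × 1.115 = 212007.215.
Second-round multiplier: 189,746 ÷ 212007.215 ≈ 0.895.
That is a change of -10.5%.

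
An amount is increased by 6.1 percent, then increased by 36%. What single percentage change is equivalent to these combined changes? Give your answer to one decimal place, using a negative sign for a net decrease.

A 6.1% increase multiplies by 1.061.
Then a 36% increase: 1.061 × 1.36 = 1.44296.
Overall factor 1.44296, i.e. 44.3%.

44.3%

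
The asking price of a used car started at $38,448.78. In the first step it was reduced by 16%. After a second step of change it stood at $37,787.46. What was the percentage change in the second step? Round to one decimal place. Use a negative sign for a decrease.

17.0%

After the first step: $38,448.78 × 0.84 = $32296.9752.
Second-step multiplier: $37,787.46 ÷ $32296.9752 ≈ 1.17.
That is a change of 17.0%.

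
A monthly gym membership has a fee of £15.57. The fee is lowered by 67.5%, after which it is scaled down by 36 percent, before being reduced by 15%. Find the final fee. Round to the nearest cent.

Each change multiplies by a factor: 0.325 × 0.64 × 0.85 = 0.1768.
£15.57 × 0.1768 = £2.752776 ≈ £2.75.

£2.75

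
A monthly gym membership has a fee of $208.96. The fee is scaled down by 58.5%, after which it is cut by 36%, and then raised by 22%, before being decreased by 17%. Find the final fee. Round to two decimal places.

After the 58.5% decrease: $208.96 × 0.415 = $86.7184.
36% decrease: $86.7184 × 0.64 = $55.499776.
After the 22% increase: $55.499776 × 1.22 = $67.70972672.
Apply the 17% decrease: $67.70972672 × 0.83 = $56.1990731776 ≈ $56.20.

$56.20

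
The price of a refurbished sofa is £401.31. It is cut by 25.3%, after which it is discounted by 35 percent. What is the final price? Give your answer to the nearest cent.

After the 25.3% decrease: £401.31 × 0.747 = £299.77857.
After the 35% decrease: £299.77857 × 0.65 = £194.8560705 ≈ £194.86.

£194.86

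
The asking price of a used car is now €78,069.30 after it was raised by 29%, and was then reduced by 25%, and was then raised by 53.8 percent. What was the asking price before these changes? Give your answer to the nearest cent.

€52,465.40

The overall multiplier applied was 1.29 × 0.75 × 1.538 = 1.488015.
So the original asking price was €78,069.30 ÷ 1.488015 ≈ €52,465.40.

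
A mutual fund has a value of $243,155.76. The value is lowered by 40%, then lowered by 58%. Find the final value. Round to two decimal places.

Each change multiplies by a factor: 0.6 × 0.42 = 0.252.
$243,155.76 × 0.252 = $61275.25152 ≈ $61,275.25.

$61,275.25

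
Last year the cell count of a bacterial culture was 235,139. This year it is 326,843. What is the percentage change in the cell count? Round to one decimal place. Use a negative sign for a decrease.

39.0%

Change: 326,843 − 235,139 = 91,704.
Relative to the original: 91,704 ÷ 235,139 ≈ 39.0%.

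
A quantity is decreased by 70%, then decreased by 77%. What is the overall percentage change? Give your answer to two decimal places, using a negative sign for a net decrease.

A 70% decrease multiplies by 0.3.
Then a 77% decrease: 0.3 × 0.23 = 0.069.
Overall factor 0.069, i.e. -93.10%.

-93.10%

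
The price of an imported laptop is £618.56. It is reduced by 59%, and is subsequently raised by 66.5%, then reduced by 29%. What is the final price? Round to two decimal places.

£299.80

Each change multiplies by a factor: 0.41 × 1.665 × 0.71 = 0.4846815.
£618.56 × 0.4846815 = £299.80458864 ≈ £299.80.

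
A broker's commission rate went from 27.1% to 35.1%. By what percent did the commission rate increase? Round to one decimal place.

The change is 35.1 − 27.1 = 8.0 percentage points.
Relative to the original 27.1%, that is 8.0 ÷ 27.1 ≈ 29.5%.
So the commission rate rose by 29.5%.

29.5%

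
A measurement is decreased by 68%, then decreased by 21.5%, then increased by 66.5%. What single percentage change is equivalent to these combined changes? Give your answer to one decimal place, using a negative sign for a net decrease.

A 68% decrease multiplies by 0.32.
Then a 21.5% decrease: 0.32 × 0.785 = 0.2512.
Then a 66.5% increase: 0.2512 × 1.665 = 0.418248.
Overall factor 0.418248, i.e. -58.2%.

-58.2%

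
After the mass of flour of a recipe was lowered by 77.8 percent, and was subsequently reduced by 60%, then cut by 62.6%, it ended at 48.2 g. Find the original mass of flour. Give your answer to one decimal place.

Undoing the 62.6% decrease: 48.2 ÷ 0.374 ≈ 128.877005.
Undoing the 60% decrease: 128.877005 ÷ 0.4 ≈ 322.192513.
Undoing the 77.8% decrease: 322.192513 ÷ 0.222 ≈ 1,451.3 g.

1,451.3 g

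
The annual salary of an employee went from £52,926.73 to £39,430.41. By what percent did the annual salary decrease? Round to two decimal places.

Change: £39,430.41 − £52,926.73 = -£13,496.32.
Relative to the original: -£13,496.32 ÷ £52,926.73 ≈ -25.50%.
So the annual salary decreased by 25.50%.

25.50%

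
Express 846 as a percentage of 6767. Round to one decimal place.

12.5%

846 ÷ 6767 ≈ 12.5%.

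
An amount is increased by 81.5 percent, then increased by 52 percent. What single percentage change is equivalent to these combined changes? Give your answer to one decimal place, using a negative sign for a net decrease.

175.9%

The combined multiplier is 1.815 × 1.52 = 2.7588.
That corresponds to an increase of 175.9%.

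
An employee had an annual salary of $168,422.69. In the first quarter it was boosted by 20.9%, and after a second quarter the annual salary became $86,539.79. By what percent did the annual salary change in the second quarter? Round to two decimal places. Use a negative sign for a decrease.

-57.50%

After the first quarter: $168,422.69 × 1.209 = $203623.03221.
Second-quarter multiplier: $86,539.79 ÷ $203623.03221 ≈ 0.425.
That is a change of -57.50%.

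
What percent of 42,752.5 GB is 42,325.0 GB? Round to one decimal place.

99.0%

42,325.0 GB ÷ 42,752.5 GB ≈ 99.0%.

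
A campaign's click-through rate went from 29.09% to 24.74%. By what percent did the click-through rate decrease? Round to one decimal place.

The change is 24.74 − 29.09 = -4.35 percentage points.
Relative to the original 29.09%, that is -4.35 ÷ 29.09 ≈ -15.0%.
So the click-through rate fell by 15.0%.

15.0%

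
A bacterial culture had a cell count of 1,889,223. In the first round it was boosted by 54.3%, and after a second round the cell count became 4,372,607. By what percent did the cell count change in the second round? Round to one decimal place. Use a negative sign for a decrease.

50.0%

After the first round: 1,889,223 × 1.543 = 2915071.089.
Second-round multiplier: 4,372,607 ÷ 2915071.089 ≈ 1.5.
That is a change of 50.0%.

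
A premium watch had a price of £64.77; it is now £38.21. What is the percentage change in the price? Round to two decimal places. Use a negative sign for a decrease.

-41.01%

Change: £38.21 − £64.77 = -£26.56.
Relative to the original: -£26.56 ÷ £64.77 ≈ -41.01%.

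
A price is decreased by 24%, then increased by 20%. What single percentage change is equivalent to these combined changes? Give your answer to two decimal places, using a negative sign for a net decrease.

A 24% decrease multiplies by 0.76.
Then a 20% increase: 0.76 × 1.2 = 0.912.
Overall factor 0.912, i.e. -8.80%.

-8.80%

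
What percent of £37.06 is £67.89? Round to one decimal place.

£67.89 ÷ £37.06 ≈ 183.2%.

183.2%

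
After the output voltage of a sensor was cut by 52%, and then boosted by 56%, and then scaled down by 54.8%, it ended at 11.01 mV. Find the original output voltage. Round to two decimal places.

32.53 mV

The overall multiplier applied was 0.48 × 1.56 × 0.452 = 0.3384576.
So the original output voltage was 11.01 ÷ 0.3384576 ≈ 32.53 mV.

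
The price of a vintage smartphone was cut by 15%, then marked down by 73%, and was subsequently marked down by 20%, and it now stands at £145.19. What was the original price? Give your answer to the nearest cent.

The overall multiplier applied was 0.85 × 0.27 × 0.8 = 0.1836.
So the original price was £145.19 ÷ 0.1836 ≈ £790.80.

£790.80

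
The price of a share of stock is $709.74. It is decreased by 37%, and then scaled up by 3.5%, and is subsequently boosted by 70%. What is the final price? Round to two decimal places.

After the 37% decrease: $709.74 × 0.63 = $447.1362.
After the 3.5% increase: $447.1362 × 1.035 = $462.785967.
After the 70% increase: $462.785967 × 1.7 = $786.7361439 ≈ $786.74.

$786.74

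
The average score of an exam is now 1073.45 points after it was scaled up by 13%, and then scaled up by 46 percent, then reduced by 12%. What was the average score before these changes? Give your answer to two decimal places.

739.38 points

The overall multiplier applied was 1.13 × 1.46 × 0.88 = 1.451824.
So the original average score was 1073.45 ÷ 1.451824 ≈ 739.38 points.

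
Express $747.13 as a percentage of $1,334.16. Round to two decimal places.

$747.13 ÷ $1,334.16 ≈ 56.00%.

56.00%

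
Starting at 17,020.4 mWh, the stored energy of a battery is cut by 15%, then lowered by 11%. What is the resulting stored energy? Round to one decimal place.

12,875.9 mWh

Each change multiplies by a factor: 0.85 × 0.89 = 0.7565.
17,020.4 × 0.7565 = 12875.9326 ≈ 12,875.9.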